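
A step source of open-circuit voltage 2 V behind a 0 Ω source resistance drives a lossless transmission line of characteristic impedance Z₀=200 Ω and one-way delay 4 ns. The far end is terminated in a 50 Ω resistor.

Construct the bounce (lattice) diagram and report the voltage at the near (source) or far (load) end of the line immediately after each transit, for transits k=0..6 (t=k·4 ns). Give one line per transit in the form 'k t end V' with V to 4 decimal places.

0 0 source 2.0000
1 4 load 0.8000
2 8 source 2.0000
3 12 load 1.2800
4 16 source 2.0000
5 20 load 1.5680
6 24 source 2.0000

Γ_L=-0.600000, Γ_S=-1.000000; launch V₁=2·200/200=2.000000
k=0 src: V=2.0000
k=1 load: inc=2.000000, refl=2.000000·-0.600000=-1.2000; V=0.000000+2.000000+-1.200000=0.8000
k=2 src: inc=-1.200000, refl=-1.200000·-1.000000=1.2000; V=2.000000+-1.200000+1.200000=2.0000
k=3 load: inc=1.200000, refl=1.200000·-0.600000=-0.7200; V=0.800000+1.200000+-0.720000=1.2800
k=4 src: inc=-0.720000, refl=-0.720000·-1.000000=0.7200; V=2.000000+-0.720000+0.720000=2.0000
k=5 load: inc=0.720000, refl=0.720000·-0.600000=-0.4320; V=1.280000+0.720000+-0.432000=1.5680
k=6 src: inc=-0.432000, refl=-0.432000·-1.000000=0.4320; V=2.000000+-0.432000+0.432000=2.0000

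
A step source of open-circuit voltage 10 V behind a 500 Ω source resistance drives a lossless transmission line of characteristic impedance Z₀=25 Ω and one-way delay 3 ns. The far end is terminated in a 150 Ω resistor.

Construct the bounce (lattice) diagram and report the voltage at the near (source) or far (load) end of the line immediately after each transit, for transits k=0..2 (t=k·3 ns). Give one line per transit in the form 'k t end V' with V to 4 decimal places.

0 0 source 0.4762
1 3 load 0.8163
2 6 source 1.1241

Γ_L=0.714286, Γ_S=0.904762; launch V₁=10·25/525=0.476190
k=0 src: V=0.4762
k=1 load: inc=0.476190, refl=0.476190·0.714286=0.3401; V=0.000000+0.476190+0.340136=0.8163
k=2 src: inc=0.340136, refl=0.340136·0.904762=0.3077; V=0.476190+0.340136+0.307742=1.1241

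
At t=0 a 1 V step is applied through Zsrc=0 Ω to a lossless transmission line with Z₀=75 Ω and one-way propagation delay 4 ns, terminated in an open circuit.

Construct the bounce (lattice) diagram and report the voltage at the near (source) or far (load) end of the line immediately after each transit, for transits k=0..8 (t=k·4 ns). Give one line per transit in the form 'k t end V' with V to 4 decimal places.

0 0 source 1.0000
1 4 load 2.0000
2 8 source 1.0000
3 12 load 0.0000
4 16 source 1.0000
5 20 load 2.0000
6 24 source 1.0000
7 28 load 0.0000
8 32 source 1.0000

Γ_L=1.000000, Γ_S=-1.000000; launch V₁=1·75/75=1.000000
k=0 src: V=1.0000
k=1 load: inc=1.000000, refl=1.000000·1.000000=1.0000; V=0.000000+1.000000+1.000000=2.0000
k=2 src: inc=1.000000, refl=1.000000·-1.000000=-1.0000; V=1.000000+1.000000+-1.000000=1.0000
k=3 load: inc=-1.000000, refl=-1.000000·1.000000=-1.0000; V=2.000000+-1.000000+-1.000000=0.0000
k=4 src: inc=-1.000000, refl=-1.000000·-1.000000=1.0000; V=1.000000+-1.000000+1.000000=1.0000
k=5 load: inc=1.000000, refl=1.000000·1.000000=1.0000; V=0.000000+1.000000+1.000000=2.0000
k=6 src: inc=1.000000, refl=1.000000·-1.000000=-1.0000; V=1.000000+1.000000+-1.000000=1.0000
k=7 load: inc=-1.000000, refl=-1.000000·1.000000=-1.0000; V=2.000000+-1.000000+-1.000000=0.0000
k=8 src: inc=-1.000000, refl=-1.000000·-1.000000=1.0000; V=1.000000+-1.000000+1.000000=1.0000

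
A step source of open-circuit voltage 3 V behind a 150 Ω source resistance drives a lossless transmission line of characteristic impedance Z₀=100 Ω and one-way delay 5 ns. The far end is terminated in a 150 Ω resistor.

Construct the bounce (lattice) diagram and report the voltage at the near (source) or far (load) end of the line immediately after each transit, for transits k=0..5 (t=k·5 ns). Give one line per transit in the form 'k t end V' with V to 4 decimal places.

Γ_L=0.200000, Γ_S=0.200000; launch V₁=3·100/250=1.200000
k=0 src: V=1.2000
k=1 load: inc=1.200000, refl=1.200000·0.200000=0.2400; V=0.000000+1.200000+0.240000=1.4400
k=2 src: inc=0.240000, refl=0.240000·0.200000=0.0480; V=1.200000+0.240000+0.048000=1.4880
k=3 load: inc=0.048000, refl=0.048000·0.200000=0.0096; V=1.440000+0.048000+0.009600=1.4976
k=4 src: inc=0.009600, refl=0.009600·0.200000=0.0019; V=1.488000+0.009600+0.001920=1.4995
k=5 load: inc=0.001920, refl=0.001920·0.200000=0.0004; V=1.497600+0.001920+0.000384=1.4999

0 0 source 1.2000
1 5 load 1.4400
2 10 source 1.4880
3 15 load 1.4976
4 20 source 1.4995
5 25 load 1.4999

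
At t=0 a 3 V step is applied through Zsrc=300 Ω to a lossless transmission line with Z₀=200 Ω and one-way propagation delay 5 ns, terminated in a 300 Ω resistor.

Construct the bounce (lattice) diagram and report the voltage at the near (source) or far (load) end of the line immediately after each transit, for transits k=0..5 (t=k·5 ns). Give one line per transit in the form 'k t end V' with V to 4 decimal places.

0 0 source 1.2000
1 5 load 1.4400
2 10 source 1.4880
3 15 load 1.4976
4 20 source 1.4995
5 25 load 1.4999

Γ_L=0.200000, Γ_S=0.200000; launch V₁=3·200/500=1.200000
k=0 src: V=1.2000
k=1 load: inc=1.200000, refl=1.200000·0.200000=0.2400; V=0.000000+1.200000+0.240000=1.4400
k=2 src: inc=0.240000, refl=0.240000·0.200000=0.0480; V=1.200000+0.240000+0.048000=1.4880
k=3 load: inc=0.048000, refl=0.048000·0.200000=0.0096; V=1.440000+0.048000+0.009600=1.4976
k=4 src: inc=0.009600, refl=0.009600·0.200000=0.0019; V=1.488000+0.009600+0.001920=1.4995
k=5 load: inc=0.001920, refl=0.001920·0.200000=0.0004; V=1.497600+0.001920+0.000384=1.4999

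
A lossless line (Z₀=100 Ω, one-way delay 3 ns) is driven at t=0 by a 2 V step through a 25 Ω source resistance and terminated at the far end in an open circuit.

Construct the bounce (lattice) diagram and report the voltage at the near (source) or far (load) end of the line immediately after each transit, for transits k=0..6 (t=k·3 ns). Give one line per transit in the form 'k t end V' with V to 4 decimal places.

Γ_L=1.000000, Γ_S=-0.600000; launch V₁=2·100/125=1.600000
k=0 src: V=1.6000
k=1 load: inc=1.600000, refl=1.600000·1.000000=1.6000; V=0.000000+1.600000+1.600000=3.2000
k=2 src: inc=1.600000, refl=1.600000·-0.600000=-0.9600; V=1.600000+1.600000+-0.960000=2.2400
k=3 load: inc=-0.960000, refl=-0.960000·1.000000=-0.9600; V=3.200000+-0.960000+-0.960000=1.2800
k=4 src: inc=-0.960000, refl=-0.960000·-0.600000=0.5760; V=2.240000+-0.960000+0.576000=1.8560
k=5 load: inc=0.576000, refl=0.576000·1.000000=0.5760; V=1.280000+0.576000+0.576000=2.4320
k=6 src: inc=0.576000, refl=0.576000·-0.600000=-0.3456; V=1.856000+0.576000+-0.345600=2.0864

0 0 source 1.6000
1 3 load 3.2000
2 6 source 2.2400
3 9 load 1.2800
4 12 source 1.8560
5 15 load 2.4320
6 18 source 2.0864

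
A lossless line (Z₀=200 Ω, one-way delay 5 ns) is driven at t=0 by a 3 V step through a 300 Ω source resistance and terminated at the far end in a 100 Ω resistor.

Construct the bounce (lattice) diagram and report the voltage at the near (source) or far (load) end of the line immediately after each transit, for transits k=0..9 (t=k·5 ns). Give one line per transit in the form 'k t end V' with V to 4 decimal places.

0 0 source 1.2000
1 5 load 0.8000
2 10 source 0.7200
3 15 load 0.7467
4 20 source 0.7520
5 25 load 0.7502
6 30 source 0.7499
7 35 load 0.7500
8 40 source 0.7500
9 45 load 0.7500

Γ_L=-0.333333, Γ_S=0.200000; launch V₁=3·200/500=1.200000
k=0 src: V=1.2000
k=1 load: inc=1.200000, refl=1.200000·-0.333333=-0.4000; V=0.000000+1.200000+-0.400000=0.8000
k=2 src: inc=-0.400000, refl=-0.400000·0.200000=-0.0800; V=1.200000+-0.400000+-0.080000=0.7200
k=3 load: inc=-0.080000, refl=-0.080000·-0.333333=0.0267; V=0.800000+-0.080000+0.026667=0.7467
k=4 src: inc=0.026667, refl=0.026667·0.200000=0.0053; V=0.720000+0.026667+0.005333=0.7520
k=5 load: inc=0.005333, refl=0.005333·-0.333333=-0.0018; V=0.746667+0.005333+-0.001778=0.7502
k=6 src: inc=-0.001778, refl=-0.001778·0.200000=-0.0004; V=0.752000+-0.001778+-0.000356=0.7499
k=7 load: inc=-0.000356, refl=-0.000356·-0.333333=0.0001; V=0.750222+-0.000356+0.000119=0.7500
k=8 src: inc=0.000119, refl=0.000119·0.200000=0.0000; V=0.749867+0.000119+0.000024=0.7500
k=9 load: inc=0.000024, refl=0.000024·-0.333333=-0.0000; V=0.749985+0.000024+-0.000008=0.7500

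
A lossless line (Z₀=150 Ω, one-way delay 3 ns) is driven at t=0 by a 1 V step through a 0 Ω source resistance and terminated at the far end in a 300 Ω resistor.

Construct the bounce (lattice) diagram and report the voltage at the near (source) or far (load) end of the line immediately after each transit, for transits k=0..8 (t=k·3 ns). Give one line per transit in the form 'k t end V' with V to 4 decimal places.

0 0 source 1.0000
1 3 load 1.3333
2 6 source 1.0000
3 9 load 0.8889
4 12 source 1.0000
5 15 load 1.0370
6 18 source 1.0000
7 21 load 0.9877
8 24 source 1.0000

Γ_L=0.333333, Γ_S=-1.000000; launch V₁=1·150/150=1.000000
k=0 src: V=1.0000
k=1 load: inc=1.000000, refl=1.000000·0.333333=0.3333; V=0.000000+1.000000+0.333333=1.3333
k=2 src: inc=0.333333, refl=0.333333·-1.000000=-0.3333; V=1.000000+0.333333+-0.333333=1.0000
k=3 load: inc=-0.333333, refl=-0.333333·0.333333=-0.1111; V=1.333333+-0.333333+-0.111111=0.8889
k=4 src: inc=-0.111111, refl=-0.111111·-1.000000=0.1111; V=1.000000+-0.111111+0.111111=1.0000
k=5 load: inc=0.111111, refl=0.111111·0.333333=0.0370; V=0.888889+0.111111+0.037037=1.0370
k=6 src: inc=0.037037, refl=0.037037·-1.000000=-0.0370; V=1.000000+0.037037+-0.037037=1.0000
k=7 load: inc=-0.037037, refl=-0.037037·0.333333=-0.0123; V=1.037037+-0.037037+-0.012346=0.9877
k=8 src: inc=-0.012346, refl=-0.012346·-1.000000=0.0123; V=1.000000+-0.012346+0.012346=1.0000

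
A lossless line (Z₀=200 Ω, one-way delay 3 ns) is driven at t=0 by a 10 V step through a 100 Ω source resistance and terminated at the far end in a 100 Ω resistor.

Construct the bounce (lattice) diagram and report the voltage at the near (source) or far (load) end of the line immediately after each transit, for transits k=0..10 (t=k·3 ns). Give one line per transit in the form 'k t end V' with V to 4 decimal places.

Γ_L=-0.333333, Γ_S=-0.333333; launch V₁=10·200/300=6.666667
k=0 src: V=6.6667
k=1 load: inc=6.666667, refl=6.666667·-0.333333=-2.2222; V=0.000000+6.666667+-2.222222=4.4444
k=2 src: inc=-2.222222, refl=-2.222222·-0.333333=0.7407; V=6.666667+-2.222222+0.740741=5.1852
k=3 load: inc=0.740741, refl=0.740741·-0.333333=-0.2469; V=4.444444+0.740741+-0.246914=4.9383
k=4 src: inc=-0.246914, refl=-0.246914·-0.333333=0.0823; V=5.185185+-0.246914+0.082305=5.0206
k=5 load: inc=0.082305, refl=0.082305·-0.333333=-0.0274; V=4.938272+0.082305+-0.027435=4.9931
k=6 src: inc=-0.027435, refl=-0.027435·-0.333333=0.0091; V=5.020576+-0.027435+0.009145=5.0023
k=7 load: inc=0.009145, refl=0.009145·-0.333333=-0.0030; V=4.993141+0.009145+-0.003048=4.9992
k=8 src: inc=-0.003048, refl=-0.003048·-0.333333=0.0010; V=5.002286+-0.003048+0.001016=5.0003
k=9 load: inc=0.001016, refl=0.001016·-0.333333=-0.0003; V=4.999238+0.001016+-0.000339=4.9999
k=10 src: inc=-0.000339, refl=-0.000339·-0.333333=0.0001; V=5.000254+-0.000339+0.000113=5.0000

0 0 source 6.6667
1 3 load 4.4444
2 6 source 5.1852
3 9 load 4.9383
4 12 source 5.0206
5 15 load 4.9931
6 18 source 5.0023
7 21 load 4.9992
8 24 source 5.0003
9 27 load 4.9999
10 30 source 5.0000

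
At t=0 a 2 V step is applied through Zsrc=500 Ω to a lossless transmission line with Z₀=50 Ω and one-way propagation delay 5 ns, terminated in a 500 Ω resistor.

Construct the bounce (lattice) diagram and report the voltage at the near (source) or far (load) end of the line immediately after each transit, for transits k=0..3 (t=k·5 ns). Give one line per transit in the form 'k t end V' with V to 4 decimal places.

Γ_L=0.818182, Γ_S=0.818182; launch V₁=2·50/550=0.181818
k=0 src: V=0.1818
k=1 load: inc=0.181818, refl=0.181818·0.818182=0.1488; V=0.000000+0.181818+0.148760=0.3306
k=2 src: inc=0.148760, refl=0.148760·0.818182=0.1217; V=0.181818+0.148760+0.121713=0.4523
k=3 load: inc=0.121713, refl=0.121713·0.818182=0.0996; V=0.330579+0.121713+0.099583=0.5519

0 0 source 0.1818
1 5 load 0.3306
2 10 source 0.4523
3 15 load 0.5519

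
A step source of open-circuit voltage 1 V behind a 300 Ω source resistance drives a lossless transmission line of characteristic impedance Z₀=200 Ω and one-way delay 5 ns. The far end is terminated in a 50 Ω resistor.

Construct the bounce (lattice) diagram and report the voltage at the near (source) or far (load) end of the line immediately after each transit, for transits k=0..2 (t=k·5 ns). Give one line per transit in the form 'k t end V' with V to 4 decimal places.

Γ_L=-0.600000, Γ_S=0.200000; launch V₁=1·200/500=0.400000
k=0 src: V=0.4000
k=1 load: inc=0.400000, refl=0.400000·-0.600000=-0.2400; V=0.000000+0.400000+-0.240000=0.1600
k=2 src: inc=-0.240000, refl=-0.240000·0.200000=-0.0480; V=0.400000+-0.240000+-0.048000=0.1120

0 0 source 0.4000
1 5 load 0.1600
2 10 source 0.1120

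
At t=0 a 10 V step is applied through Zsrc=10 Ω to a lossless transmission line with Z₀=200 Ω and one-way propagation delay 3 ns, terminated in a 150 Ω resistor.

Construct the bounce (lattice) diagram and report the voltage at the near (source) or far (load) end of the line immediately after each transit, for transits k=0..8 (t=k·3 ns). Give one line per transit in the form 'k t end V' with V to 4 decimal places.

Γ_L=-0.142857, Γ_S=-0.904762; launch V₁=10·200/210=9.523810
k=0 src: V=9.5238
k=1 load: inc=9.523810, refl=9.523810·-0.142857=-1.3605; V=0.000000+9.523810+-1.360544=8.1633
k=2 src: inc=-1.360544, refl=-1.360544·-0.904762=1.2310; V=9.523810+-1.360544+1.230969=9.3942
k=3 load: inc=1.230969, refl=1.230969·-0.142857=-0.1759; V=8.163265+1.230969+-0.175853=9.2184
k=4 src: inc=-0.175853, refl=-0.175853·-0.904762=0.1591; V=9.394234+-0.175853+0.159105=9.3775
k=5 load: inc=0.159105, refl=0.159105·-0.142857=-0.0227; V=9.218381+0.159105+-0.022729=9.3548
k=6 src: inc=-0.022729, refl=-0.022729·-0.904762=0.0206; V=9.377486+-0.022729+0.020565=9.3753
k=7 load: inc=0.020565, refl=0.020565·-0.142857=-0.0029; V=9.354757+0.020565+-0.002938=9.3724
k=8 src: inc=-0.002938, refl=-0.002938·-0.904762=0.0027; V=9.375321+-0.002938+0.002658=9.3750

0 0 source 9.5238
1 3 load 8.1633
2 6 source 9.3942
3 9 load 9.2184
4 12 source 9.3775
5 15 load 9.3548
6 18 source 9.3753
7 21 load 9.3724
8 24 source 9.3750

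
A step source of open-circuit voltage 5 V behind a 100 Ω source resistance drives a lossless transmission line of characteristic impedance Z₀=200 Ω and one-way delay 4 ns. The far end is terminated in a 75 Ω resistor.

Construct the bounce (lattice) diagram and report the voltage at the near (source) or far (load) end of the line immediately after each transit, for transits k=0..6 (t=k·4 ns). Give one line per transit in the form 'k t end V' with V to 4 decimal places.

Γ_L=-0.454545, Γ_S=-0.333333; launch V₁=5·200/300=3.333333
k=0 src: V=3.3333
k=1 load: inc=3.333333, refl=3.333333·-0.454545=-1.5152; V=0.000000+3.333333+-1.515152=1.8182
k=2 src: inc=-1.515152, refl=-1.515152·-0.333333=0.5051; V=3.333333+-1.515152+0.505051=2.3232
k=3 load: inc=0.505051, refl=0.505051·-0.454545=-0.2296; V=1.818182+0.505051+-0.229568=2.0937
k=4 src: inc=-0.229568, refl=-0.229568·-0.333333=0.0765; V=2.323232+-0.229568+0.076523=2.1702
k=5 load: inc=0.076523, refl=0.076523·-0.454545=-0.0348; V=2.093664+0.076523+-0.034783=2.1354
k=6 src: inc=-0.034783, refl=-0.034783·-0.333333=0.0116; V=2.170187+-0.034783+0.011594=2.1470

0 0 source 3.3333
1 4 load 1.8182
2 8 source 2.3232
3 12 load 2.0937
4 16 source 2.1702
5 20 load 2.1354
6 24 source 2.1470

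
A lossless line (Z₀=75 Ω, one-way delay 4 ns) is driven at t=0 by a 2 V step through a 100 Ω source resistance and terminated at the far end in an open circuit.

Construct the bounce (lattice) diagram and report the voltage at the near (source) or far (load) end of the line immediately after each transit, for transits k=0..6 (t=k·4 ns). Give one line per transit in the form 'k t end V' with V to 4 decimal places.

0 0 source 0.8571
1 4 load 1.7143
2 8 source 1.8367
3 12 load 1.9592
4 16 source 1.9767
5 20 load 1.9942
6 24 source 1.9967

Γ_L=1.000000, Γ_S=0.142857; launch V₁=2·75/175=0.857143
k=0 src: V=0.8571
k=1 load: inc=0.857143, refl=0.857143·1.000000=0.8571; V=0.000000+0.857143+0.857143=1.7143
k=2 src: inc=0.857143, refl=0.857143·0.142857=0.1224; V=0.857143+0.857143+0.122449=1.8367
k=3 load: inc=0.122449, refl=0.122449·1.000000=0.1224; V=1.714286+0.122449+0.122449=1.9592
k=4 src: inc=0.122449, refl=0.122449·0.142857=0.0175; V=1.836735+0.122449+0.017493=1.9767
k=5 load: inc=0.017493, refl=0.017493·1.000000=0.0175; V=1.959184+0.017493+0.017493=1.9942
k=6 src: inc=0.017493, refl=0.017493·0.142857=0.0025; V=1.976676+0.017493+0.002499=1.9967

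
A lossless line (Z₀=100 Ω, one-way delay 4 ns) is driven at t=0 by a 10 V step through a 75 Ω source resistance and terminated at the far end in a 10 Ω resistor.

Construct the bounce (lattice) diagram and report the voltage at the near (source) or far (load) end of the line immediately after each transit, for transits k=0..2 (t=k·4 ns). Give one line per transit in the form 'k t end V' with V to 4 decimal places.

0 0 source 5.7143
1 4 load 1.0390
2 8 source 1.7069

Γ_L=-0.818182, Γ_S=-0.142857; launch V₁=10·100/175=5.714286
k=0 src: V=5.7143
k=1 load: inc=5.714286, refl=5.714286·-0.818182=-4.6753; V=0.000000+5.714286+-4.675325=1.0390
k=2 src: inc=-4.675325, refl=-4.675325·-0.142857=0.6679; V=5.714286+-4.675325+0.667904=1.7069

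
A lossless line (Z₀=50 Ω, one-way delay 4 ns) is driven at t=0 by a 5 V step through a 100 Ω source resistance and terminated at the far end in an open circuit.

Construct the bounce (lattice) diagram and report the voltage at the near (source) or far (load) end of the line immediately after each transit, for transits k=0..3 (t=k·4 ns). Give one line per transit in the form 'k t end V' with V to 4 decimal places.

0 0 source 1.6667
1 4 load 3.3333
2 8 source 3.8889
3 12 load 4.4444

Γ_L=1.000000, Γ_S=0.333333; launch V₁=5·50/150=1.666667
k=0 src: V=1.6667
k=1 load: inc=1.666667, refl=1.666667·1.000000=1.6667; V=0.000000+1.666667+1.666667=3.3333
k=2 src: inc=1.666667, refl=1.666667·0.333333=0.5556; V=1.666667+1.666667+0.555556=3.8889
k=3 load: inc=0.555556, refl=0.555556·1.000000=0.5556; V=3.333333+0.555556+0.555556=4.4444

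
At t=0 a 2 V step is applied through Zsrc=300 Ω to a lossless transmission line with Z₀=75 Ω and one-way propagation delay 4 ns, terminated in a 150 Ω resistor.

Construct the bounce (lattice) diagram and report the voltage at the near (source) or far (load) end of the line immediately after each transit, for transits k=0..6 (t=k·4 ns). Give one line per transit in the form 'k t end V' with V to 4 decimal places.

0 0 source 0.4000
1 4 load 0.5333
2 8 source 0.6133
3 12 load 0.6400
4 16 source 0.6560
5 20 load 0.6613
6 24 source 0.6645

Γ_L=0.333333, Γ_S=0.600000; launch V₁=2·75/375=0.400000
k=0 src: V=0.4000
k=1 load: inc=0.400000, refl=0.400000·0.333333=0.1333; V=0.000000+0.400000+0.133333=0.5333
k=2 src: inc=0.133333, refl=0.133333·0.600000=0.0800; V=0.400000+0.133333+0.080000=0.6133
k=3 load: inc=0.080000, refl=0.080000·0.333333=0.0267; V=0.533333+0.080000+0.026667=0.6400
k=4 src: inc=0.026667, refl=0.026667·0.600000=0.0160; V=0.613333+0.026667+0.016000=0.6560
k=5 load: inc=0.016000, refl=0.016000·0.333333=0.0053; V=0.640000+0.016000+0.005333=0.6613
k=6 src: inc=0.005333, refl=0.005333·0.600000=0.0032; V=0.656000+0.005333+0.003200=0.6645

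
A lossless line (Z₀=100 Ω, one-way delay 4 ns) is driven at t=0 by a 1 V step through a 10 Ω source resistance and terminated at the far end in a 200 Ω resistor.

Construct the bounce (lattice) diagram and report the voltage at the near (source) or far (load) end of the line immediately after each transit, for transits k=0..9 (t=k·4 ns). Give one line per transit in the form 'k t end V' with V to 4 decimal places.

Γ_L=0.333333, Γ_S=-0.818182; launch V₁=1·100/110=0.909091
k=0 src: V=0.9091
k=1 load: inc=0.909091, refl=0.909091·0.333333=0.3030; V=0.000000+0.909091+0.303030=1.2121
k=2 src: inc=0.303030, refl=0.303030·-0.818182=-0.2479; V=0.909091+0.303030+-0.247934=0.9642
k=3 load: inc=-0.247934, refl=-0.247934·0.333333=-0.0826; V=1.212121+-0.247934+-0.082645=0.8815
k=4 src: inc=-0.082645, refl=-0.082645·-0.818182=0.0676; V=0.964187+-0.082645+0.067618=0.9492
k=5 load: inc=0.067618, refl=0.067618·0.333333=0.0225; V=0.881543+0.067618+0.022539=0.9717
k=6 src: inc=0.022539, refl=0.022539·-0.818182=-0.0184; V=0.949161+0.022539+-0.018441=0.9533
k=7 load: inc=-0.018441, refl=-0.018441·0.333333=-0.0061; V=0.971700+-0.018441+-0.006147=0.9471
k=8 src: inc=-0.006147, refl=-0.006147·-0.818182=0.0050; V=0.953259+-0.006147+0.005029=0.9521
k=9 load: inc=0.005029, refl=0.005029·0.333333=0.0017; V=0.947112+0.005029+0.001676=0.9538

0 0 source 0.9091
1 4 load 1.2121
2 8 source 0.9642
3 12 load 0.8815
4 16 source 0.9492
5 20 load 0.9717
6 24 source 0.9533
7 28 load 0.9471
8 32 source 0.9521
9 36 load 0.9538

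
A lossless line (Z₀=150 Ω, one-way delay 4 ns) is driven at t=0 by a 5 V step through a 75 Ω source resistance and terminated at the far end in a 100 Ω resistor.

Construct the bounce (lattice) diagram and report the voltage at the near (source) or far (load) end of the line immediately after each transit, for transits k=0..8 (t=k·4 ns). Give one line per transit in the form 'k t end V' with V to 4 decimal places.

Γ_L=-0.200000, Γ_S=-0.333333; launch V₁=5·150/225=3.333333
k=0 src: V=3.3333
k=1 load: inc=3.333333, refl=3.333333·-0.200000=-0.6667; V=0.000000+3.333333+-0.666667=2.6667
k=2 src: inc=-0.666667, refl=-0.666667·-0.333333=0.2222; V=3.333333+-0.666667+0.222222=2.8889
k=3 load: inc=0.222222, refl=0.222222·-0.200000=-0.0444; V=2.666667+0.222222+-0.044444=2.8444
k=4 src: inc=-0.044444, refl=-0.044444·-0.333333=0.0148; V=2.888889+-0.044444+0.014815=2.8593
k=5 load: inc=0.014815, refl=0.014815·-0.200000=-0.0030; V=2.844444+0.014815+-0.002963=2.8563
k=6 src: inc=-0.002963, refl=-0.002963·-0.333333=0.0010; V=2.859259+-0.002963+0.000988=2.8573
k=7 load: inc=0.000988, refl=0.000988·-0.200000=-0.0002; V=2.856296+0.000988+-0.000198=2.8571
k=8 src: inc=-0.000198, refl=-0.000198·-0.333333=0.0001; V=2.857284+-0.000198+0.000066=2.8572

0 0 source 3.3333
1 4 load 2.6667
2 8 source 2.8889
3 12 load 2.8444
4 16 source 2.8593
5 20 load 2.8563
6 24 source 2.8573
7 28 load 2.8571
8 32 source 2.8572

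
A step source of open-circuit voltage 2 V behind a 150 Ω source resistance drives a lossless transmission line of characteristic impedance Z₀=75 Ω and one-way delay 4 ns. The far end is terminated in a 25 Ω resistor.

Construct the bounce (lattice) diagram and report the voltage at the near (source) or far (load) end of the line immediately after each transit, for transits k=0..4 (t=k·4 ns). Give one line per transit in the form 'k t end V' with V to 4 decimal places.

0 0 source 0.6667
1 4 load 0.3333
2 8 source 0.2222
3 12 load 0.2778
4 16 source 0.2963

Γ_L=-0.500000, Γ_S=0.333333; launch V₁=2·75/225=0.666667
k=0 src: V=0.6667
k=1 load: inc=0.666667, refl=0.666667·-0.500000=-0.3333; V=0.000000+0.666667+-0.333333=0.3333
k=2 src: inc=-0.333333, refl=-0.333333·0.333333=-0.1111; V=0.666667+-0.333333+-0.111111=0.2222
k=3 load: inc=-0.111111, refl=-0.111111·-0.500000=0.0556; V=0.333333+-0.111111+0.055556=0.2778
k=4 src: inc=0.055556, refl=0.055556·0.333333=0.0185; V=0.222222+0.055556+0.018519=0.2963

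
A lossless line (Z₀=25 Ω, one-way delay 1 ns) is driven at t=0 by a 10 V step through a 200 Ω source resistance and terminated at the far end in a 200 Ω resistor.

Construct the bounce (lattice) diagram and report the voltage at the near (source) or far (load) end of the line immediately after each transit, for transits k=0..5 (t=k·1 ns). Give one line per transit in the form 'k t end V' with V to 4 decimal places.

0 0 source 1.1111
1 1 load 1.9753
2 2 source 2.6475
3 3 load 3.1702
4 4 source 3.5769
5 5 load 3.8931

Γ_L=0.777778, Γ_S=0.777778; launch V₁=10·25/225=1.111111
k=0 src: V=1.1111
k=1 load: inc=1.111111, refl=1.111111·0.777778=0.8642; V=0.000000+1.111111+0.864198=1.9753
k=2 src: inc=0.864198, refl=0.864198·0.777778=0.6722; V=1.111111+0.864198+0.672154=2.6475
k=3 load: inc=0.672154, refl=0.672154·0.777778=0.5228; V=1.975309+0.672154+0.522786=3.1702
k=4 src: inc=0.522786, refl=0.522786·0.777778=0.4066; V=2.647462+0.522786+0.406611=3.5769
k=5 load: inc=0.406611, refl=0.406611·0.777778=0.3163; V=3.170248+0.406611+0.316253=3.8931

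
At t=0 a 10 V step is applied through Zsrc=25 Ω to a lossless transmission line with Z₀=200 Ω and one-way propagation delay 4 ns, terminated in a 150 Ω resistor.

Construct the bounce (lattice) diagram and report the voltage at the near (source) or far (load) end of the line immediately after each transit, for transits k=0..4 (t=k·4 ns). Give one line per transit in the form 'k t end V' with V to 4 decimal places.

0 0 source 8.8889
1 4 load 7.6190
2 8 source 8.6067
3 12 load 8.4656
4 16 source 8.5753

Γ_L=-0.142857, Γ_S=-0.777778; launch V₁=10·200/225=8.888889
k=0 src: V=8.8889
k=1 load: inc=8.888889, refl=8.888889·-0.142857=-1.2698; V=0.000000+8.888889+-1.269841=7.6190
k=2 src: inc=-1.269841, refl=-1.269841·-0.777778=0.9877; V=8.888889+-1.269841+0.987654=8.6067
k=3 load: inc=0.987654, refl=0.987654·-0.142857=-0.1411; V=7.619048+0.987654+-0.141093=8.4656
k=4 src: inc=-0.141093, refl=-0.141093·-0.777778=0.1097; V=8.606702+-0.141093+0.109739=8.5753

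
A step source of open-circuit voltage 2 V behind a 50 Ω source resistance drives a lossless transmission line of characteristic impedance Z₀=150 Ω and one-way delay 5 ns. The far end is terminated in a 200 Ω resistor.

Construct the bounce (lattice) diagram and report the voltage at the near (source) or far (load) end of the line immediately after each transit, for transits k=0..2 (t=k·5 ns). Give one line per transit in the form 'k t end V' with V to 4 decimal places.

Γ_L=0.142857, Γ_S=-0.500000; launch V₁=2·150/200=1.500000
k=0 src: V=1.5000
k=1 load: inc=1.500000, refl=1.500000·0.142857=0.2143; V=0.000000+1.500000+0.214286=1.7143
k=2 src: inc=0.214286, refl=0.214286·-0.500000=-0.1071; V=1.500000+0.214286+-0.107143=1.6071

0 0 source 1.5000
1 5 load 1.7143
2 10 source 1.6071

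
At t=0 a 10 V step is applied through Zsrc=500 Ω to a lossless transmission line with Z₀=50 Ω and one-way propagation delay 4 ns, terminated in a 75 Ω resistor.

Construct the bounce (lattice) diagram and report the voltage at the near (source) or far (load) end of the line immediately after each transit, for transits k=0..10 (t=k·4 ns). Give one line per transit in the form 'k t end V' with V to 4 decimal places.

Γ_L=0.200000, Γ_S=0.818182; launch V₁=10·50/550=0.909091
k=0 src: V=0.9091
k=1 load: inc=0.909091, refl=0.909091·0.200000=0.1818; V=0.000000+0.909091+0.181818=1.0909
k=2 src: inc=0.181818, refl=0.181818·0.818182=0.1488; V=0.909091+0.181818+0.148760=1.2397
k=3 load: inc=0.148760, refl=0.148760·0.200000=0.0298; V=1.090909+0.148760+0.029752=1.2694
k=4 src: inc=0.029752, refl=0.029752·0.818182=0.0243; V=1.239669+0.029752+0.024343=1.2938
k=5 load: inc=0.024343, refl=0.024343·0.200000=0.0049; V=1.269421+0.024343+0.004869=1.2986
k=6 src: inc=0.004869, refl=0.004869·0.818182=0.0040; V=1.293764+0.004869+0.003983=1.3026
k=7 load: inc=0.003983, refl=0.003983·0.200000=0.0008; V=1.298633+0.003983+0.000797=1.3034
k=8 src: inc=0.000797, refl=0.000797·0.818182=0.0007; V=1.302616+0.000797+0.000652=1.3041
k=9 load: inc=0.000652, refl=0.000652·0.200000=0.0001; V=1.303413+0.000652+0.000130=1.3042
k=10 src: inc=0.000130, refl=0.000130·0.818182=0.0001; V=1.304064+0.000130+0.000107=1.3043

0 0 source 0.9091
1 4 load 1.0909
2 8 source 1.2397
3 12 load 1.2694
4 16 source 1.2938
5 20 load 1.2986
6 24 source 1.3026
7 28 load 1.3034
8 32 source 1.3041
9 36 load 1.3042
10 40 source 1.3043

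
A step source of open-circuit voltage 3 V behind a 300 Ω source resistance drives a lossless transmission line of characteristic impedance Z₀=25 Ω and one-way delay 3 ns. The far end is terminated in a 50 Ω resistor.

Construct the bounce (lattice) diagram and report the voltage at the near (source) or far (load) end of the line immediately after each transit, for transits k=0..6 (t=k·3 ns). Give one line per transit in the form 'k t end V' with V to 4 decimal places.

Γ_L=0.333333, Γ_S=0.846154; launch V₁=3·25/325=0.230769
k=0 src: V=0.2308
k=1 load: inc=0.230769, refl=0.230769·0.333333=0.0769; V=0.000000+0.230769+0.076923=0.3077
k=2 src: inc=0.076923, refl=0.076923·0.846154=0.0651; V=0.230769+0.076923+0.065089=0.3728
k=3 load: inc=0.065089, refl=0.065089·0.333333=0.0217; V=0.307692+0.065089+0.021696=0.3945
k=4 src: inc=0.021696, refl=0.021696·0.846154=0.0184; V=0.372781+0.021696+0.018358=0.4128
k=5 load: inc=0.018358, refl=0.018358·0.333333=0.0061; V=0.394477+0.018358+0.006119=0.4190
k=6 src: inc=0.006119, refl=0.006119·0.846154=0.0052; V=0.412836+0.006119+0.005178=0.4241

0 0 source 0.2308
1 3 load 0.3077
2 6 source 0.3728
3 9 load 0.3945
4 12 source 0.4128
5 15 load 0.4190
6 18 source 0.4241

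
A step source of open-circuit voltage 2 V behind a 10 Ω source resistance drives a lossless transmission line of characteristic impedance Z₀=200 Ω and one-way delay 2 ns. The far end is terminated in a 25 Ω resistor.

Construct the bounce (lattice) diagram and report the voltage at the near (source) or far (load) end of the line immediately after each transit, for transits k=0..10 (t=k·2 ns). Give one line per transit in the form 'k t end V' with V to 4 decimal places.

Γ_L=-0.777778, Γ_S=-0.904762; launch V₁=2·200/210=1.904762
k=0 src: V=1.9048
k=1 load: inc=1.904762, refl=1.904762·-0.777778=-1.4815; V=0.000000+1.904762+-1.481481=0.4233
k=2 src: inc=-1.481481, refl=-1.481481·-0.904762=1.3404; V=1.904762+-1.481481+1.340388=1.7637
k=3 load: inc=1.340388, refl=1.340388·-0.777778=-1.0425; V=0.423280+1.340388+-1.042524=0.7211
k=4 src: inc=-1.042524, refl=-1.042524·-0.904762=0.9432; V=1.763668+-1.042524+0.943236=1.6644
k=5 load: inc=0.943236, refl=0.943236·-0.777778=-0.7336; V=0.721144+0.943236+-0.733628=0.9308
k=6 src: inc=-0.733628, refl=-0.733628·-0.904762=0.6638; V=1.664380+-0.733628+0.663759=1.5945
k=7 load: inc=0.663759, refl=0.663759·-0.777778=-0.5163; V=0.930752+0.663759+-0.516257=1.0783
k=8 src: inc=-0.516257, refl=-0.516257·-0.904762=0.4671; V=1.594511+-0.516257+0.467089=1.5453
k=9 load: inc=0.467089, refl=0.467089·-0.777778=-0.3633; V=1.078254+0.467089+-0.363292=1.1821
k=10 src: inc=-0.363292, refl=-0.363292·-0.904762=0.3287; V=1.545344+-0.363292+0.328693=1.5107

0 0 source 1.9048
1 2 load 0.4233
2 4 source 1.7637
3 6 load 0.7211
4 8 source 1.6644
5 10 load 0.9308
6 12 source 1.5945
7 14 load 1.0783
8 16 source 1.5453
9 18 load 1.1821
10 20 source 1.5107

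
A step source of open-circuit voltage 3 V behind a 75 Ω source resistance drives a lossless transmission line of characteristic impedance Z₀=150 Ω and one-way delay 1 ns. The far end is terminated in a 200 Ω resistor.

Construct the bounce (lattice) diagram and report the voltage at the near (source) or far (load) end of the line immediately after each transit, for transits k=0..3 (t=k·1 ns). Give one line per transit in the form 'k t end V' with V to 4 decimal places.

Γ_L=0.142857, Γ_S=-0.333333; launch V₁=3·150/225=2.000000
k=0 src: V=2.0000
k=1 load: inc=2.000000, refl=2.000000·0.142857=0.2857; V=0.000000+2.000000+0.285714=2.2857
k=2 src: inc=0.285714, refl=0.285714·-0.333333=-0.0952; V=2.000000+0.285714+-0.095238=2.1905
k=3 load: inc=-0.095238, refl=-0.095238·0.142857=-0.0136; V=2.285714+-0.095238+-0.013605=2.1769

0 0 source 2.0000
1 1 load 2.2857
2 2 source 2.1905
3 3 load 2.1769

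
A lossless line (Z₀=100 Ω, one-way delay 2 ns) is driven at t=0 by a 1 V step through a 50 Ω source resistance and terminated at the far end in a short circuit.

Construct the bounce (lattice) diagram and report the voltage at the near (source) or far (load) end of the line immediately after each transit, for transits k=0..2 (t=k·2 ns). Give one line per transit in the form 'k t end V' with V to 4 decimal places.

Γ_L=-1.000000, Γ_S=-0.333333; launch V₁=1·100/150=0.666667
k=0 src: V=0.6667
k=1 load: inc=0.666667, refl=0.666667·-1.000000=-0.6667; V=0.000000+0.666667+-0.666667=0.0000
k=2 src: inc=-0.666667, refl=-0.666667·-0.333333=0.2222; V=0.666667+-0.666667+0.222222=0.2222

0 0 source 0.6667
1 2 load 0.0000
2 4 source 0.2222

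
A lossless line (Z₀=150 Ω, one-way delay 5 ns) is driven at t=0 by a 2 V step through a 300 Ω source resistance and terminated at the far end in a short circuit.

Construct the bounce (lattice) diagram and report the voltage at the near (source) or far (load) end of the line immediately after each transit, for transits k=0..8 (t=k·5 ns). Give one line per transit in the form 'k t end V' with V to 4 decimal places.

0 0 source 0.6667
1 5 load 0.0000
2 10 source -0.2222
3 15 load 0.0000
4 20 source 0.0741
5 25 load 0.0000
6 30 source -0.0247
7 35 load 0.0000
8 40 source 0.0082

Γ_L=-1.000000, Γ_S=0.333333; launch V₁=2·150/450=0.666667
k=0 src: V=0.6667
k=1 load: inc=0.666667, refl=0.666667·-1.000000=-0.6667; V=0.000000+0.666667+-0.666667=0.0000
k=2 src: inc=-0.666667, refl=-0.666667·0.333333=-0.2222; V=0.666667+-0.666667+-0.222222=-0.2222
k=3 load: inc=-0.222222, refl=-0.222222·-1.000000=0.2222; V=0.000000+-0.222222+0.222222=0.0000
k=4 src: inc=0.222222, refl=0.222222·0.333333=0.0741; V=-0.222222+0.222222+0.074074=0.0741
k=5 load: inc=0.074074, refl=0.074074·-1.000000=-0.0741; V=0.000000+0.074074+-0.074074=0.0000
k=6 src: inc=-0.074074, refl=-0.074074·0.333333=-0.0247; V=0.074074+-0.074074+-0.024691=-0.0247
k=7 load: inc=-0.024691, refl=-0.024691·-1.000000=0.0247; V=0.000000+-0.024691+0.024691=0.0000
k=8 src: inc=0.024691, refl=0.024691·0.333333=0.0082; V=-0.024691+0.024691+0.008230=0.0082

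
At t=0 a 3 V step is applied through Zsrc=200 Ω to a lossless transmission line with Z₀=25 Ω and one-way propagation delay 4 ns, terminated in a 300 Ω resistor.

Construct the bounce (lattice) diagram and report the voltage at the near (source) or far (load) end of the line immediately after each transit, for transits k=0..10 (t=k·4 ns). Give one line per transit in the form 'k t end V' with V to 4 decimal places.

Γ_L=0.846154, Γ_S=0.777778; launch V₁=3·25/225=0.333333
k=0 src: V=0.3333
k=1 load: inc=0.333333, refl=0.333333·0.846154=0.2821; V=0.000000+0.333333+0.282051=0.6154
k=2 src: inc=0.282051, refl=0.282051·0.777778=0.2194; V=0.333333+0.282051+0.219373=0.8348
k=3 load: inc=0.219373, refl=0.219373·0.846154=0.1856; V=0.615385+0.219373+0.185623=1.0204
k=4 src: inc=0.185623, refl=0.185623·0.777778=0.1444; V=0.834758+0.185623+0.144374=1.1648
k=5 load: inc=0.144374, refl=0.144374·0.846154=0.1222; V=1.020381+0.144374+0.122162=1.2869
k=6 src: inc=0.122162, refl=0.122162·0.777778=0.0950; V=1.164755+0.122162+0.095015=1.3819
k=7 load: inc=0.095015, refl=0.095015·0.846154=0.0804; V=1.286918+0.095015+0.080398=1.4623
k=8 src: inc=0.080398, refl=0.080398·0.777778=0.0625; V=1.381933+0.080398+0.062531=1.5249
k=9 load: inc=0.062531, refl=0.062531·0.846154=0.0529; V=1.462330+0.062531+0.052911=1.5778
k=10 src: inc=0.052911, refl=0.052911·0.777778=0.0412; V=1.524862+0.052911+0.041153=1.6189

0 0 source 0.3333
1 4 load 0.6154
2 8 source 0.8348
3 12 load 1.0204
4 16 source 1.1648
5 20 load 1.2869
6 24 source 1.3819
7 28 load 1.4623
8 32 source 1.5249
9 36 load 1.5778
10 40 source 1.6189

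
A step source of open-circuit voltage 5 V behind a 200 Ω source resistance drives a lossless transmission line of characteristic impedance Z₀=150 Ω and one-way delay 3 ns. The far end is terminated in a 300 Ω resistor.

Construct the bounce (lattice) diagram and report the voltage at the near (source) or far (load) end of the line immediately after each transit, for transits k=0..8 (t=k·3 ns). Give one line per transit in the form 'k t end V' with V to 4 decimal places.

Γ_L=0.333333, Γ_S=0.142857; launch V₁=5·150/350=2.142857
k=0 src: V=2.1429
k=1 load: inc=2.142857, refl=2.142857·0.333333=0.7143; V=0.000000+2.142857+0.714286=2.8571
k=2 src: inc=0.714286, refl=0.714286·0.142857=0.1020; V=2.142857+0.714286+0.102041=2.9592
k=3 load: inc=0.102041, refl=0.102041·0.333333=0.0340; V=2.857143+0.102041+0.034014=2.9932
k=4 src: inc=0.034014, refl=0.034014·0.142857=0.0049; V=2.959184+0.034014+0.004859=2.9981
k=5 load: inc=0.004859, refl=0.004859·0.333333=0.0016; V=2.993197+0.004859+0.001620=2.9997
k=6 src: inc=0.001620, refl=0.001620·0.142857=0.0002; V=2.998056+0.001620+0.000231=2.9999
k=7 load: inc=0.000231, refl=0.000231·0.333333=0.0001; V=2.999676+0.000231+0.000077=3.0000
k=8 src: inc=0.000077, refl=0.000077·0.142857=0.0000; V=2.999907+0.000077+0.000011=3.0000

0 0 source 2.1429
1 3 load 2.8571
2 6 source 2.9592
3 9 load 2.9932
4 12 source 2.9981
5 15 load 2.9997
6 18 source 2.9999
7 21 load 3.0000
8 24 source 3.0000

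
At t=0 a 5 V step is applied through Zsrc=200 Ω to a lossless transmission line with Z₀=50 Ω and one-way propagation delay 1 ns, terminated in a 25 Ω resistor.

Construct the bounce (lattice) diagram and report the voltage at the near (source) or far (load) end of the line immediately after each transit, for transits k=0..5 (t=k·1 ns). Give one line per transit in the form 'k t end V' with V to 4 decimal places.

Γ_L=-0.333333, Γ_S=0.600000; launch V₁=5·50/250=1.000000
k=0 src: V=1.0000
k=1 load: inc=1.000000, refl=1.000000·-0.333333=-0.3333; V=0.000000+1.000000+-0.333333=0.6667
k=2 src: inc=-0.333333, refl=-0.333333·0.600000=-0.2000; V=1.000000+-0.333333+-0.200000=0.4667
k=3 load: inc=-0.200000, refl=-0.200000·-0.333333=0.0667; V=0.666667+-0.200000+0.066667=0.5333
k=4 src: inc=0.066667, refl=0.066667·0.600000=0.0400; V=0.466667+0.066667+0.040000=0.5733
k=5 load: inc=0.040000, refl=0.040000·-0.333333=-0.0133; V=0.533333+0.040000+-0.013333=0.5600

0 0 source 1.0000
1 1 load 0.6667
2 2 source 0.4667
3 3 load 0.5333
4 4 source 0.5733
5 5 load 0.5600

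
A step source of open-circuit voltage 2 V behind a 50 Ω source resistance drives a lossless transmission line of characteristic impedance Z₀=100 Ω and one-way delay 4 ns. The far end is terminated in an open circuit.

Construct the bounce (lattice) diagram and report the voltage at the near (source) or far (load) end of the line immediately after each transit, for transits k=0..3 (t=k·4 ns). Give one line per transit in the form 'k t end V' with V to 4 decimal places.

Γ_L=1.000000, Γ_S=-0.333333; launch V₁=2·100/150=1.333333
k=0 src: V=1.3333
k=1 load: inc=1.333333, refl=1.333333·1.000000=1.3333; V=0.000000+1.333333+1.333333=2.6667
k=2 src: inc=1.333333, refl=1.333333·-0.333333=-0.4444; V=1.333333+1.333333+-0.444444=2.2222
k=3 load: inc=-0.444444, refl=-0.444444·1.000000=-0.4444; V=2.666667+-0.444444+-0.444444=1.7778

0 0 source 1.3333
1 4 load 2.6667
2 8 source 2.2222
3 12 load 1.7778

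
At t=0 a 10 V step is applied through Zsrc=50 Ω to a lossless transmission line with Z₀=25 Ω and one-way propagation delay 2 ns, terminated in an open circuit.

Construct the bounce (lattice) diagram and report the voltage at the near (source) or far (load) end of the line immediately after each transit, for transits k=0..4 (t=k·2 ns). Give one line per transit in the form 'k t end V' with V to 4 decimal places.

Γ_L=1.000000, Γ_S=0.333333; launch V₁=10·25/75=3.333333
k=0 src: V=3.3333
k=1 load: inc=3.333333, refl=3.333333·1.000000=3.3333; V=0.000000+3.333333+3.333333=6.6667
k=2 src: inc=3.333333, refl=3.333333·0.333333=1.1111; V=3.333333+3.333333+1.111111=7.7778
k=3 load: inc=1.111111, refl=1.111111·1.000000=1.1111; V=6.666667+1.111111+1.111111=8.8889
k=4 src: inc=1.111111, refl=1.111111·0.333333=0.3704; V=7.777778+1.111111+0.370370=9.2593

0 0 source 3.3333
1 2 load 6.6667
2 4 source 7.7778
3 6 load 8.8889
4 8 source 9.2593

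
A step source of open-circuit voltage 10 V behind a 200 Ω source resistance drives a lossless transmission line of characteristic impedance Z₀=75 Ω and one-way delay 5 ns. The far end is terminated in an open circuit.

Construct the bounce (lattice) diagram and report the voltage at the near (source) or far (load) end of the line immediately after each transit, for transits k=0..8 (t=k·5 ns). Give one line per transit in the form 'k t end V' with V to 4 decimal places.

0 0 source 2.7273
1 5 load 5.4545
2 10 source 6.6942
3 15 load 7.9339
4 20 source 8.4974
5 25 load 9.0609
6 30 source 9.3170
7 35 load 9.5731
8 40 source 9.6895

Γ_L=1.000000, Γ_S=0.454545; launch V₁=10·75/275=2.727273
k=0 src: V=2.7273
k=1 load: inc=2.727273, refl=2.727273·1.000000=2.7273; V=0.000000+2.727273+2.727273=5.4545
k=2 src: inc=2.727273, refl=2.727273·0.454545=1.2397; V=2.727273+2.727273+1.239669=6.6942
k=3 load: inc=1.239669, refl=1.239669·1.000000=1.2397; V=5.454545+1.239669+1.239669=7.9339
k=4 src: inc=1.239669, refl=1.239669·0.454545=0.5635; V=6.694215+1.239669+0.563486=8.4974
k=5 load: inc=0.563486, refl=0.563486·1.000000=0.5635; V=7.933884+0.563486+0.563486=9.0609
k=6 src: inc=0.563486, refl=0.563486·0.454545=0.2561; V=8.497370+0.563486+0.256130=9.3170
k=7 load: inc=0.256130, refl=0.256130·1.000000=0.2561; V=9.060856+0.256130+0.256130=9.5731
k=8 src: inc=0.256130, refl=0.256130·0.454545=0.1164; V=9.316987+0.256130+0.116423=9.6895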